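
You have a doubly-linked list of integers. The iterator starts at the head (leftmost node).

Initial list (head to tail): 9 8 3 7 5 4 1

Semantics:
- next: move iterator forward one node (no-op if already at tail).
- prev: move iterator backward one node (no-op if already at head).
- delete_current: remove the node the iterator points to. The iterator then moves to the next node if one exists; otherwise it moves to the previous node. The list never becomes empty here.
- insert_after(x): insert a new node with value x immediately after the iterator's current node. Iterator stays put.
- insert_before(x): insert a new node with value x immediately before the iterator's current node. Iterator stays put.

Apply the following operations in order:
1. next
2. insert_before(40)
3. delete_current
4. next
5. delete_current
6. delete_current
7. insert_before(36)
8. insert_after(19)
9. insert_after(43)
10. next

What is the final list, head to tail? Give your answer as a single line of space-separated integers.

Answer: 9 40 3 36 4 43 19 1

Derivation:
After 1 (next): list=[9, 8, 3, 7, 5, 4, 1] cursor@8
After 2 (insert_before(40)): list=[9, 40, 8, 3, 7, 5, 4, 1] cursor@8
After 3 (delete_current): list=[9, 40, 3, 7, 5, 4, 1] cursor@3
After 4 (next): list=[9, 40, 3, 7, 5, 4, 1] cursor@7
After 5 (delete_current): list=[9, 40, 3, 5, 4, 1] cursor@5
After 6 (delete_current): list=[9, 40, 3, 4, 1] cursor@4
After 7 (insert_before(36)): list=[9, 40, 3, 36, 4, 1] cursor@4
After 8 (insert_after(19)): list=[9, 40, 3, 36, 4, 19, 1] cursor@4
After 9 (insert_after(43)): list=[9, 40, 3, 36, 4, 43, 19, 1] cursor@4
After 10 (next): list=[9, 40, 3, 36, 4, 43, 19, 1] cursor@43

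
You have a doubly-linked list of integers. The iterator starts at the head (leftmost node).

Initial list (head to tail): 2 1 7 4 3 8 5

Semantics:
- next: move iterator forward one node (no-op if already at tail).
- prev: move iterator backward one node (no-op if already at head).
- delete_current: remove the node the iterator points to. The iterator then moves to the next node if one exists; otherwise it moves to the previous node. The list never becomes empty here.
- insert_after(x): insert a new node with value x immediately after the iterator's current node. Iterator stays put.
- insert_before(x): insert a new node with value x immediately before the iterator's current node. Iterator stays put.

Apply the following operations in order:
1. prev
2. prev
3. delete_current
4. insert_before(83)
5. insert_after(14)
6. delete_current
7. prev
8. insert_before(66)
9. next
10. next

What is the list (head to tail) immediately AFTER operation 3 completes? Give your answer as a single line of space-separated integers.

After 1 (prev): list=[2, 1, 7, 4, 3, 8, 5] cursor@2
After 2 (prev): list=[2, 1, 7, 4, 3, 8, 5] cursor@2
After 3 (delete_current): list=[1, 7, 4, 3, 8, 5] cursor@1

Answer: 1 7 4 3 8 5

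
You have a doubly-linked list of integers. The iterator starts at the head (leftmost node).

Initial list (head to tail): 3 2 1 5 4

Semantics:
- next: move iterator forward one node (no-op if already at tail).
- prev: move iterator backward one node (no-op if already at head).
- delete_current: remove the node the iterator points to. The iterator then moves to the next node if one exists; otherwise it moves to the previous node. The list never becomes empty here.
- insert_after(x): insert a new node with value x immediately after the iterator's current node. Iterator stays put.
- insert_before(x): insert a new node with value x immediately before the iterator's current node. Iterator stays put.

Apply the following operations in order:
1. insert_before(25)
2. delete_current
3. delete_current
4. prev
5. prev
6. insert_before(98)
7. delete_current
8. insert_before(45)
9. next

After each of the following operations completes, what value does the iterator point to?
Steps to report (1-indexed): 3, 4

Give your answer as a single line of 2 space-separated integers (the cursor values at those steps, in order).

After 1 (insert_before(25)): list=[25, 3, 2, 1, 5, 4] cursor@3
After 2 (delete_current): list=[25, 2, 1, 5, 4] cursor@2
After 3 (delete_current): list=[25, 1, 5, 4] cursor@1
After 4 (prev): list=[25, 1, 5, 4] cursor@25
After 5 (prev): list=[25, 1, 5, 4] cursor@25
After 6 (insert_before(98)): list=[98, 25, 1, 5, 4] cursor@25
After 7 (delete_current): list=[98, 1, 5, 4] cursor@1
After 8 (insert_before(45)): list=[98, 45, 1, 5, 4] cursor@1
After 9 (next): list=[98, 45, 1, 5, 4] cursor@5

Answer: 1 25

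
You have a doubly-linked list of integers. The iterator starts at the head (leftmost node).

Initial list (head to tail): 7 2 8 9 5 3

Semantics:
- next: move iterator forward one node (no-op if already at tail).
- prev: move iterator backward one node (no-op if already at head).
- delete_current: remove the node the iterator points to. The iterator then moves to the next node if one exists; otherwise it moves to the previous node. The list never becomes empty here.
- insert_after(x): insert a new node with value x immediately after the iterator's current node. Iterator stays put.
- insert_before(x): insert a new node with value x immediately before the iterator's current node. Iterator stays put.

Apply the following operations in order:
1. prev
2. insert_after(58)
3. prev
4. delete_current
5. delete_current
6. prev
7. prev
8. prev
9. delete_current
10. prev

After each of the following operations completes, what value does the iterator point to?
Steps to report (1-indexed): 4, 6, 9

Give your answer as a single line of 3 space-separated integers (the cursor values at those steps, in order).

Answer: 58 2 8

Derivation:
After 1 (prev): list=[7, 2, 8, 9, 5, 3] cursor@7
After 2 (insert_after(58)): list=[7, 58, 2, 8, 9, 5, 3] cursor@7
After 3 (prev): list=[7, 58, 2, 8, 9, 5, 3] cursor@7
After 4 (delete_current): list=[58, 2, 8, 9, 5, 3] cursor@58
After 5 (delete_current): list=[2, 8, 9, 5, 3] cursor@2
After 6 (prev): list=[2, 8, 9, 5, 3] cursor@2
After 7 (prev): list=[2, 8, 9, 5, 3] cursor@2
After 8 (prev): list=[2, 8, 9, 5, 3] cursor@2
After 9 (delete_current): list=[8, 9, 5, 3] cursor@8
After 10 (prev): list=[8, 9, 5, 3] cursor@8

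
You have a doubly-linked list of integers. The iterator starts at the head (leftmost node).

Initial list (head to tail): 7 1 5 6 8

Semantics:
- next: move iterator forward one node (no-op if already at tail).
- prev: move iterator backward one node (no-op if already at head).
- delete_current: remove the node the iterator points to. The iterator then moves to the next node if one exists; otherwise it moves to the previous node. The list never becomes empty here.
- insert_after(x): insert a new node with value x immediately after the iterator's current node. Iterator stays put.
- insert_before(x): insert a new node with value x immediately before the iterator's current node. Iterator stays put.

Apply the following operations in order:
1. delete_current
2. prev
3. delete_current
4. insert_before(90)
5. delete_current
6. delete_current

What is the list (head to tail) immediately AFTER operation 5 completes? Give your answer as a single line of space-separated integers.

After 1 (delete_current): list=[1, 5, 6, 8] cursor@1
After 2 (prev): list=[1, 5, 6, 8] cursor@1
After 3 (delete_current): list=[5, 6, 8] cursor@5
After 4 (insert_before(90)): list=[90, 5, 6, 8] cursor@5
After 5 (delete_current): list=[90, 6, 8] cursor@6

Answer: 90 6 8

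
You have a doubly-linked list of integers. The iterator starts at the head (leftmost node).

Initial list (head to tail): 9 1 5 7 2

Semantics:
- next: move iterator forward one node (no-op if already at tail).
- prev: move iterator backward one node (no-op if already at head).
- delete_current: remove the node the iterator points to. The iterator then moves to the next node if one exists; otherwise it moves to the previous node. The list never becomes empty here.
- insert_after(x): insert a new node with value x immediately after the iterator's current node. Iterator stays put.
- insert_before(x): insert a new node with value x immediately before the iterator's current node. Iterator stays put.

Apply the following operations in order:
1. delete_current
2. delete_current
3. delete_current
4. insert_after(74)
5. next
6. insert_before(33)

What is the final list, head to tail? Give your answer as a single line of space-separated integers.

Answer: 7 33 74 2

Derivation:
After 1 (delete_current): list=[1, 5, 7, 2] cursor@1
After 2 (delete_current): list=[5, 7, 2] cursor@5
After 3 (delete_current): list=[7, 2] cursor@7
After 4 (insert_after(74)): list=[7, 74, 2] cursor@7
After 5 (next): list=[7, 74, 2] cursor@74
After 6 (insert_before(33)): list=[7, 33, 74, 2] cursor@74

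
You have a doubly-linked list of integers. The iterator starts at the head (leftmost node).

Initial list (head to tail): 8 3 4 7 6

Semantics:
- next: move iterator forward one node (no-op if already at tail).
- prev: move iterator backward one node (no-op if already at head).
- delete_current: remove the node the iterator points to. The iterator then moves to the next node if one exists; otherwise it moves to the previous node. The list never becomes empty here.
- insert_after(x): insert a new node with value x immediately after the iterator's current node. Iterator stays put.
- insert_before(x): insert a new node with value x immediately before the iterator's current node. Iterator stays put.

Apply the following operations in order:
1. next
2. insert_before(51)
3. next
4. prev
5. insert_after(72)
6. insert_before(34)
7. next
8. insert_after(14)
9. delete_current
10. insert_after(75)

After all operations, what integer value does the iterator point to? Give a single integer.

After 1 (next): list=[8, 3, 4, 7, 6] cursor@3
After 2 (insert_before(51)): list=[8, 51, 3, 4, 7, 6] cursor@3
After 3 (next): list=[8, 51, 3, 4, 7, 6] cursor@4
After 4 (prev): list=[8, 51, 3, 4, 7, 6] cursor@3
After 5 (insert_after(72)): list=[8, 51, 3, 72, 4, 7, 6] cursor@3
After 6 (insert_before(34)): list=[8, 51, 34, 3, 72, 4, 7, 6] cursor@3
After 7 (next): list=[8, 51, 34, 3, 72, 4, 7, 6] cursor@72
After 8 (insert_after(14)): list=[8, 51, 34, 3, 72, 14, 4, 7, 6] cursor@72
After 9 (delete_current): list=[8, 51, 34, 3, 14, 4, 7, 6] cursor@14
After 10 (insert_after(75)): list=[8, 51, 34, 3, 14, 75, 4, 7, 6] cursor@14

Answer: 14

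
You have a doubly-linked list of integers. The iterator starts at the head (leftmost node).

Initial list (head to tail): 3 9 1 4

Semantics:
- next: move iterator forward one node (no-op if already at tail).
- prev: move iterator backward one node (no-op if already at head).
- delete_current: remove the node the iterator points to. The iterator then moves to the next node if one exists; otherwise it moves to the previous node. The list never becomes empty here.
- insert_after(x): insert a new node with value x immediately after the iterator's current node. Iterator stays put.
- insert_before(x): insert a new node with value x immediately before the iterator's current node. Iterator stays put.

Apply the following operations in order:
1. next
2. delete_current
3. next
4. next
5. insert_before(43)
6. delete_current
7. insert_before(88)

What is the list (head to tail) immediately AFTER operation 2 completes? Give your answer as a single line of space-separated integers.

After 1 (next): list=[3, 9, 1, 4] cursor@9
After 2 (delete_current): list=[3, 1, 4] cursor@1

Answer: 3 1 4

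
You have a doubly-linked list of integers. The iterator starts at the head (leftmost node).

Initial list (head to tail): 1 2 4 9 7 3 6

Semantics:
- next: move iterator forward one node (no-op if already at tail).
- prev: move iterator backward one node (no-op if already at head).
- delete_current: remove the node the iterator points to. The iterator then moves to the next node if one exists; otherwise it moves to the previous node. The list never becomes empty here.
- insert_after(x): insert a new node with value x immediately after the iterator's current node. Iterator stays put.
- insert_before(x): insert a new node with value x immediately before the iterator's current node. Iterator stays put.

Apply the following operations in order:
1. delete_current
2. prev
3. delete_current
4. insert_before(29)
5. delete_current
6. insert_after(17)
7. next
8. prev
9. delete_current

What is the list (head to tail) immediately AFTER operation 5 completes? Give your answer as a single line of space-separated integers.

Answer: 29 9 7 3 6

Derivation:
After 1 (delete_current): list=[2, 4, 9, 7, 3, 6] cursor@2
After 2 (prev): list=[2, 4, 9, 7, 3, 6] cursor@2
After 3 (delete_current): list=[4, 9, 7, 3, 6] cursor@4
After 4 (insert_before(29)): list=[29, 4, 9, 7, 3, 6] cursor@4
After 5 (delete_current): list=[29, 9, 7, 3, 6] cursor@9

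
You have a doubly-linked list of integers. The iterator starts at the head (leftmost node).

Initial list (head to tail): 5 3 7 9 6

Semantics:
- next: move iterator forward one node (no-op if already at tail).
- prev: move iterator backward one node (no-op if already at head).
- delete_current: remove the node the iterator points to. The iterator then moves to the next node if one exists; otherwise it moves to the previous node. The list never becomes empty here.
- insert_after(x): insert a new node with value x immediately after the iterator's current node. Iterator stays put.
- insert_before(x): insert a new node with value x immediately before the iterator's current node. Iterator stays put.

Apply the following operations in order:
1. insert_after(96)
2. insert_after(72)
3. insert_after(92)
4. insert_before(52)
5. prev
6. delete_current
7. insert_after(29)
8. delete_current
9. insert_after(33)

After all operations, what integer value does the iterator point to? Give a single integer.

After 1 (insert_after(96)): list=[5, 96, 3, 7, 9, 6] cursor@5
After 2 (insert_after(72)): list=[5, 72, 96, 3, 7, 9, 6] cursor@5
After 3 (insert_after(92)): list=[5, 92, 72, 96, 3, 7, 9, 6] cursor@5
After 4 (insert_before(52)): list=[52, 5, 92, 72, 96, 3, 7, 9, 6] cursor@5
After 5 (prev): list=[52, 5, 92, 72, 96, 3, 7, 9, 6] cursor@52
After 6 (delete_current): list=[5, 92, 72, 96, 3, 7, 9, 6] cursor@5
After 7 (insert_after(29)): list=[5, 29, 92, 72, 96, 3, 7, 9, 6] cursor@5
After 8 (delete_current): list=[29, 92, 72, 96, 3, 7, 9, 6] cursor@29
After 9 (insert_after(33)): list=[29, 33, 92, 72, 96, 3, 7, 9, 6] cursor@29

Answer: 29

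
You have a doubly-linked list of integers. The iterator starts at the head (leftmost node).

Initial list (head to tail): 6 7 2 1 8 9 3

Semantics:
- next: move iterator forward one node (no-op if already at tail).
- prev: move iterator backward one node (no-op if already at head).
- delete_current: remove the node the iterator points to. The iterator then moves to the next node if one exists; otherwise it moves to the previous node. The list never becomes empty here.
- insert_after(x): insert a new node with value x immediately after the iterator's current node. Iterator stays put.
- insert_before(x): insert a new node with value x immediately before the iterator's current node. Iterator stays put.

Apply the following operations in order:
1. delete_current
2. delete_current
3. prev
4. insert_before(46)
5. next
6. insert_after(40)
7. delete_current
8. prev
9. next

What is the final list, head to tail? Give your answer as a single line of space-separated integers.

After 1 (delete_current): list=[7, 2, 1, 8, 9, 3] cursor@7
After 2 (delete_current): list=[2, 1, 8, 9, 3] cursor@2
After 3 (prev): list=[2, 1, 8, 9, 3] cursor@2
After 4 (insert_before(46)): list=[46, 2, 1, 8, 9, 3] cursor@2
After 5 (next): list=[46, 2, 1, 8, 9, 3] cursor@1
After 6 (insert_after(40)): list=[46, 2, 1, 40, 8, 9, 3] cursor@1
After 7 (delete_current): list=[46, 2, 40, 8, 9, 3] cursor@40
After 8 (prev): list=[46, 2, 40, 8, 9, 3] cursor@2
After 9 (next): list=[46, 2, 40, 8, 9, 3] cursor@40

Answer: 46 2 40 8 9 3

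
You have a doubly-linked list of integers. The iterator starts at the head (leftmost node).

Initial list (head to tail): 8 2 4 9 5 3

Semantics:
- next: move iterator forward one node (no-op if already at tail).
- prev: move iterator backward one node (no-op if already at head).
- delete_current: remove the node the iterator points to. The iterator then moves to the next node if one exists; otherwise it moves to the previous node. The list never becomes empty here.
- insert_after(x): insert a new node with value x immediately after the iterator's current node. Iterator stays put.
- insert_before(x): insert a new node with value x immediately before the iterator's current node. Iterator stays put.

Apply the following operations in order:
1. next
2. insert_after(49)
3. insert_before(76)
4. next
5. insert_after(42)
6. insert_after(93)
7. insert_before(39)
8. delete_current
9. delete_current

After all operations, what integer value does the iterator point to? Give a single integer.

Answer: 42

Derivation:
After 1 (next): list=[8, 2, 4, 9, 5, 3] cursor@2
After 2 (insert_after(49)): list=[8, 2, 49, 4, 9, 5, 3] cursor@2
After 3 (insert_before(76)): list=[8, 76, 2, 49, 4, 9, 5, 3] cursor@2
After 4 (next): list=[8, 76, 2, 49, 4, 9, 5, 3] cursor@49
After 5 (insert_after(42)): list=[8, 76, 2, 49, 42, 4, 9, 5, 3] cursor@49
After 6 (insert_after(93)): list=[8, 76, 2, 49, 93, 42, 4, 9, 5, 3] cursor@49
After 7 (insert_before(39)): list=[8, 76, 2, 39, 49, 93, 42, 4, 9, 5, 3] cursor@49
After 8 (delete_current): list=[8, 76, 2, 39, 93, 42, 4, 9, 5, 3] cursor@93
After 9 (delete_current): list=[8, 76, 2, 39, 42, 4, 9, 5, 3] cursor@42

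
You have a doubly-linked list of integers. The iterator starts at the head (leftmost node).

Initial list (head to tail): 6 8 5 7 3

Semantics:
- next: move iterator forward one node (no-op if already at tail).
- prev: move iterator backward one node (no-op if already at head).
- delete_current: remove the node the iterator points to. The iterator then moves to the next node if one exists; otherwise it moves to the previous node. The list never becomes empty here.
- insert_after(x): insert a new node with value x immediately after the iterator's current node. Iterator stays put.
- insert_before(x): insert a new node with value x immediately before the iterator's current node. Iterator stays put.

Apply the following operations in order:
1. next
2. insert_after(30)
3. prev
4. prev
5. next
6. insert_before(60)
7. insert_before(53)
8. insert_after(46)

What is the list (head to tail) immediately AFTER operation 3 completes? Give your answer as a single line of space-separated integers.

After 1 (next): list=[6, 8, 5, 7, 3] cursor@8
After 2 (insert_after(30)): list=[6, 8, 30, 5, 7, 3] cursor@8
After 3 (prev): list=[6, 8, 30, 5, 7, 3] cursor@6

Answer: 6 8 30 5 7 3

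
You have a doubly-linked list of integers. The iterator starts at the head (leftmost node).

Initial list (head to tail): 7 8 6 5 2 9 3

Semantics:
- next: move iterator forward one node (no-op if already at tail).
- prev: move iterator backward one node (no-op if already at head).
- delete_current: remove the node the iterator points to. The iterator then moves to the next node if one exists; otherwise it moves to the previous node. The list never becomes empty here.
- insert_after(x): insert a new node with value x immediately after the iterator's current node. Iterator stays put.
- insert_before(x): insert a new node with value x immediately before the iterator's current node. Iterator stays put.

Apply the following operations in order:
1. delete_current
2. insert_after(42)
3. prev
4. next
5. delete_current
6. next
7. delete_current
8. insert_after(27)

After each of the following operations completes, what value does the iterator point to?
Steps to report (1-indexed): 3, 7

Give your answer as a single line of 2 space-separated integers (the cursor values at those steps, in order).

After 1 (delete_current): list=[8, 6, 5, 2, 9, 3] cursor@8
After 2 (insert_after(42)): list=[8, 42, 6, 5, 2, 9, 3] cursor@8
After 3 (prev): list=[8, 42, 6, 5, 2, 9, 3] cursor@8
After 4 (next): list=[8, 42, 6, 5, 2, 9, 3] cursor@42
After 5 (delete_current): list=[8, 6, 5, 2, 9, 3] cursor@6
After 6 (next): list=[8, 6, 5, 2, 9, 3] cursor@5
After 7 (delete_current): list=[8, 6, 2, 9, 3] cursor@2
After 8 (insert_after(27)): list=[8, 6, 2, 27, 9, 3] cursor@2

Answer: 8 2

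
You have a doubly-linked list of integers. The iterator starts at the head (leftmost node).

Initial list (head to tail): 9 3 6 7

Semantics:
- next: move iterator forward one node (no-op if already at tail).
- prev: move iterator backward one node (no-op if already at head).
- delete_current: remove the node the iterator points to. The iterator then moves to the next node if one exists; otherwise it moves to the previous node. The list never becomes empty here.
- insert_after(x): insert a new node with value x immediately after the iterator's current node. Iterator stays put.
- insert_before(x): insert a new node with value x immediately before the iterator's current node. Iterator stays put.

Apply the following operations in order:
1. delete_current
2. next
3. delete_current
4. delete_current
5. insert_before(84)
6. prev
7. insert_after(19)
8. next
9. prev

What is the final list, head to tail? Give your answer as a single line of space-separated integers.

Answer: 84 19 3

Derivation:
After 1 (delete_current): list=[3, 6, 7] cursor@3
After 2 (next): list=[3, 6, 7] cursor@6
After 3 (delete_current): list=[3, 7] cursor@7
After 4 (delete_current): list=[3] cursor@3
After 5 (insert_before(84)): list=[84, 3] cursor@3
After 6 (prev): list=[84, 3] cursor@84
After 7 (insert_after(19)): list=[84, 19, 3] cursor@84
After 8 (next): list=[84, 19, 3] cursor@19
After 9 (prev): list=[84, 19, 3] cursor@84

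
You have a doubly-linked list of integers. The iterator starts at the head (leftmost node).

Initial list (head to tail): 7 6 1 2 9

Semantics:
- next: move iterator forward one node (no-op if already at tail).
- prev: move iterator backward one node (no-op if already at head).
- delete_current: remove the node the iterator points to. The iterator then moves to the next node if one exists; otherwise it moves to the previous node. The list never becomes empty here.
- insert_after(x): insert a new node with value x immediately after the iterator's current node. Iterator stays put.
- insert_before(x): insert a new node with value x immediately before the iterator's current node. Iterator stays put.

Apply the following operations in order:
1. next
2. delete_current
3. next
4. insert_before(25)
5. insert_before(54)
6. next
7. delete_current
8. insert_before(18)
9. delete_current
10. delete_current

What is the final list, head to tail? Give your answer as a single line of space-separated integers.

After 1 (next): list=[7, 6, 1, 2, 9] cursor@6
After 2 (delete_current): list=[7, 1, 2, 9] cursor@1
After 3 (next): list=[7, 1, 2, 9] cursor@2
After 4 (insert_before(25)): list=[7, 1, 25, 2, 9] cursor@2
After 5 (insert_before(54)): list=[7, 1, 25, 54, 2, 9] cursor@2
After 6 (next): list=[7, 1, 25, 54, 2, 9] cursor@9
After 7 (delete_current): list=[7, 1, 25, 54, 2] cursor@2
After 8 (insert_before(18)): list=[7, 1, 25, 54, 18, 2] cursor@2
After 9 (delete_current): list=[7, 1, 25, 54, 18] cursor@18
After 10 (delete_current): list=[7, 1, 25, 54] cursor@54

Answer: 7 1 25 54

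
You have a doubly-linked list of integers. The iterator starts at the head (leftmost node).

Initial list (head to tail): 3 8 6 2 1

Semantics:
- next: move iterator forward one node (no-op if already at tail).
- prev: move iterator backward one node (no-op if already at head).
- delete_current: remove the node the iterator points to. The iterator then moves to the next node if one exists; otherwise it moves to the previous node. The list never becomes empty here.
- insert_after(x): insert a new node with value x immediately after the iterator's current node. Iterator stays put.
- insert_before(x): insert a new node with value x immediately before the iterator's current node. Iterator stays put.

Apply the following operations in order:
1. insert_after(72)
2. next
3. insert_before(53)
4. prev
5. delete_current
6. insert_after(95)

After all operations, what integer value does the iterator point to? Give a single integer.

Answer: 72

Derivation:
After 1 (insert_after(72)): list=[3, 72, 8, 6, 2, 1] cursor@3
After 2 (next): list=[3, 72, 8, 6, 2, 1] cursor@72
After 3 (insert_before(53)): list=[3, 53, 72, 8, 6, 2, 1] cursor@72
After 4 (prev): list=[3, 53, 72, 8, 6, 2, 1] cursor@53
After 5 (delete_current): list=[3, 72, 8, 6, 2, 1] cursor@72
After 6 (insert_after(95)): list=[3, 72, 95, 8, 6, 2, 1] cursor@72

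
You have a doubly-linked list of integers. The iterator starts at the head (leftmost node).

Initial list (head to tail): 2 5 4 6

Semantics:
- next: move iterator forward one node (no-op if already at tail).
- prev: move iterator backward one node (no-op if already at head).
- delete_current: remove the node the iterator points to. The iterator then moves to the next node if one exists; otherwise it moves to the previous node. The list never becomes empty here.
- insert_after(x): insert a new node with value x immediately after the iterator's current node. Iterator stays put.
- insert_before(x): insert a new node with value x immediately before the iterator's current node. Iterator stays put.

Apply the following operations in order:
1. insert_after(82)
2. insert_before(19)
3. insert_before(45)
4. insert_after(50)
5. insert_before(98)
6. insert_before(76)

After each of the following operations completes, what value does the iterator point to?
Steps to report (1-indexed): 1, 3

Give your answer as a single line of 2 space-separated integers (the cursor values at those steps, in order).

Answer: 2 2

Derivation:
After 1 (insert_after(82)): list=[2, 82, 5, 4, 6] cursor@2
After 2 (insert_before(19)): list=[19, 2, 82, 5, 4, 6] cursor@2
After 3 (insert_before(45)): list=[19, 45, 2, 82, 5, 4, 6] cursor@2
After 4 (insert_after(50)): list=[19, 45, 2, 50, 82, 5, 4, 6] cursor@2
After 5 (insert_before(98)): list=[19, 45, 98, 2, 50, 82, 5, 4, 6] cursor@2
After 6 (insert_before(76)): list=[19, 45, 98, 76, 2, 50, 82, 5, 4, 6] cursor@2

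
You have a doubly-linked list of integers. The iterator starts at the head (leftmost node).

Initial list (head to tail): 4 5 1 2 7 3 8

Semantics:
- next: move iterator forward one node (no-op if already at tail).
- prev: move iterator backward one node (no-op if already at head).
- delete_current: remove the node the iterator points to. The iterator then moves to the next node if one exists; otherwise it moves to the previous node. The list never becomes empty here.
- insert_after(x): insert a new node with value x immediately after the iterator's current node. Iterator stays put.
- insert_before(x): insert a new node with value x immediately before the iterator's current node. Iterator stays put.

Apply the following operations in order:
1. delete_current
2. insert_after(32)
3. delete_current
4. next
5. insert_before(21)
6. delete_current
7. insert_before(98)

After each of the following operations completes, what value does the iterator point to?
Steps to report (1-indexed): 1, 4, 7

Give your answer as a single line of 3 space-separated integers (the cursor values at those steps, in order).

Answer: 5 1 2

Derivation:
After 1 (delete_current): list=[5, 1, 2, 7, 3, 8] cursor@5
After 2 (insert_after(32)): list=[5, 32, 1, 2, 7, 3, 8] cursor@5
After 3 (delete_current): list=[32, 1, 2, 7, 3, 8] cursor@32
After 4 (next): list=[32, 1, 2, 7, 3, 8] cursor@1
After 5 (insert_before(21)): list=[32, 21, 1, 2, 7, 3, 8] cursor@1
After 6 (delete_current): list=[32, 21, 2, 7, 3, 8] cursor@2
After 7 (insert_before(98)): list=[32, 21, 98, 2, 7, 3, 8] cursor@2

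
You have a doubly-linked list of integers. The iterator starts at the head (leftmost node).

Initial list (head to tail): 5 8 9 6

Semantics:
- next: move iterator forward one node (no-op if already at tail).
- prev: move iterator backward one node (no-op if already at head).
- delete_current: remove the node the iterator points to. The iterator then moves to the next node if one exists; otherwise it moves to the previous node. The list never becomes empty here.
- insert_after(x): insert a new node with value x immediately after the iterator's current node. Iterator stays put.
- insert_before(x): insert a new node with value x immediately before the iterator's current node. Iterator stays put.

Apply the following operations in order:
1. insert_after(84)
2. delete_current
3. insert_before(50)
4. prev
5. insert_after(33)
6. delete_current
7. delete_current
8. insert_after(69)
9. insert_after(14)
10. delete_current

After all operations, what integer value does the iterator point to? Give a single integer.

Answer: 14

Derivation:
After 1 (insert_after(84)): list=[5, 84, 8, 9, 6] cursor@5
After 2 (delete_current): list=[84, 8, 9, 6] cursor@84
After 3 (insert_before(50)): list=[50, 84, 8, 9, 6] cursor@84
After 4 (prev): list=[50, 84, 8, 9, 6] cursor@50
After 5 (insert_after(33)): list=[50, 33, 84, 8, 9, 6] cursor@50
After 6 (delete_current): list=[33, 84, 8, 9, 6] cursor@33
After 7 (delete_current): list=[84, 8, 9, 6] cursor@84
After 8 (insert_after(69)): list=[84, 69, 8, 9, 6] cursor@84
After 9 (insert_after(14)): list=[84, 14, 69, 8, 9, 6] cursor@84
After 10 (delete_current): list=[14, 69, 8, 9, 6] cursor@14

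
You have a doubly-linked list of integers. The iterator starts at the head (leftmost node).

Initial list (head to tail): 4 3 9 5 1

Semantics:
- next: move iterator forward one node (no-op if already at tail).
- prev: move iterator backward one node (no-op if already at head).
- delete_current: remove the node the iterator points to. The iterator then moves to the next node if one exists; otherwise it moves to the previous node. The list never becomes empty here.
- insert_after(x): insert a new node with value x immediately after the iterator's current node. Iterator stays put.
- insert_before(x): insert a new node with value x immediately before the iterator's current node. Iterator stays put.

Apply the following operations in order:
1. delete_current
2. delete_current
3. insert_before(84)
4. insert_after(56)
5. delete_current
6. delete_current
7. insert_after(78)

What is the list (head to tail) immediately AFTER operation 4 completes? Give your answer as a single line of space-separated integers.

Answer: 84 9 56 5 1

Derivation:
After 1 (delete_current): list=[3, 9, 5, 1] cursor@3
After 2 (delete_current): list=[9, 5, 1] cursor@9
After 3 (insert_before(84)): list=[84, 9, 5, 1] cursor@9
After 4 (insert_after(56)): list=[84, 9, 56, 5, 1] cursor@9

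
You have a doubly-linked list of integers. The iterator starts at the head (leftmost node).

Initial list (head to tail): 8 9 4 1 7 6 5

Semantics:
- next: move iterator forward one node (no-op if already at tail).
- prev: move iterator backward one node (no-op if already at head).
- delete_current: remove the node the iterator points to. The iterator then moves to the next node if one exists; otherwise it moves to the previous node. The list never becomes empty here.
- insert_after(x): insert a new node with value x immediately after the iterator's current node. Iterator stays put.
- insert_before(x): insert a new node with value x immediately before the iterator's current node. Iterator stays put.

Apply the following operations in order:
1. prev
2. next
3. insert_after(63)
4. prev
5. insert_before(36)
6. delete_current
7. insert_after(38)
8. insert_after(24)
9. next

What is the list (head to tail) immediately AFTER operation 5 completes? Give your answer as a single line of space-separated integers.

After 1 (prev): list=[8, 9, 4, 1, 7, 6, 5] cursor@8
After 2 (next): list=[8, 9, 4, 1, 7, 6, 5] cursor@9
After 3 (insert_after(63)): list=[8, 9, 63, 4, 1, 7, 6, 5] cursor@9
After 4 (prev): list=[8, 9, 63, 4, 1, 7, 6, 5] cursor@8
After 5 (insert_before(36)): list=[36, 8, 9, 63, 4, 1, 7, 6, 5] cursor@8

Answer: 36 8 9 63 4 1 7 6 5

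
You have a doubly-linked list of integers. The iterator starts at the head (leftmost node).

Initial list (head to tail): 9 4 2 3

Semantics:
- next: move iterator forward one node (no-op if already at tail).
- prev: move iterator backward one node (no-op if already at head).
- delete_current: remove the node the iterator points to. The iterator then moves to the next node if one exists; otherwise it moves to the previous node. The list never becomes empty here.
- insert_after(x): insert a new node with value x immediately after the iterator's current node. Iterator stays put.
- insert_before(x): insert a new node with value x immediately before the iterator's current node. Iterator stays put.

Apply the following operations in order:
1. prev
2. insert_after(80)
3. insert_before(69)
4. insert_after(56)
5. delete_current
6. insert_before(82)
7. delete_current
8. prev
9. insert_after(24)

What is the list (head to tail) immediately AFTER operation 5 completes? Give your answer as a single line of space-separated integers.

After 1 (prev): list=[9, 4, 2, 3] cursor@9
After 2 (insert_after(80)): list=[9, 80, 4, 2, 3] cursor@9
After 3 (insert_before(69)): list=[69, 9, 80, 4, 2, 3] cursor@9
After 4 (insert_after(56)): list=[69, 9, 56, 80, 4, 2, 3] cursor@9
After 5 (delete_current): list=[69, 56, 80, 4, 2, 3] cursor@56

Answer: 69 56 80 4 2 3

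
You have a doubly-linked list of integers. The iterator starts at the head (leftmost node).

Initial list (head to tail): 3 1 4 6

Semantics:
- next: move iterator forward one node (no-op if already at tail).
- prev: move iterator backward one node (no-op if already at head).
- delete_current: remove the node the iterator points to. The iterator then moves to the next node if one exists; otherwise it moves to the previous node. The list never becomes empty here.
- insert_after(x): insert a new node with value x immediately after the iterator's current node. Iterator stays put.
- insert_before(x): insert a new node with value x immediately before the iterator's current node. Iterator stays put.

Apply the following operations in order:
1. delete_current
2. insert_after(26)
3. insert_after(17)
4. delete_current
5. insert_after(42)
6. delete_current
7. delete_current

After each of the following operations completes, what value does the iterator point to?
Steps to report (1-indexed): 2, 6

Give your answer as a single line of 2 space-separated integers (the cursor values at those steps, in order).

Answer: 1 42

Derivation:
After 1 (delete_current): list=[1, 4, 6] cursor@1
After 2 (insert_after(26)): list=[1, 26, 4, 6] cursor@1
After 3 (insert_after(17)): list=[1, 17, 26, 4, 6] cursor@1
After 4 (delete_current): list=[17, 26, 4, 6] cursor@17
After 5 (insert_after(42)): list=[17, 42, 26, 4, 6] cursor@17
After 6 (delete_current): list=[42, 26, 4, 6] cursor@42
After 7 (delete_current): list=[26, 4, 6] cursor@26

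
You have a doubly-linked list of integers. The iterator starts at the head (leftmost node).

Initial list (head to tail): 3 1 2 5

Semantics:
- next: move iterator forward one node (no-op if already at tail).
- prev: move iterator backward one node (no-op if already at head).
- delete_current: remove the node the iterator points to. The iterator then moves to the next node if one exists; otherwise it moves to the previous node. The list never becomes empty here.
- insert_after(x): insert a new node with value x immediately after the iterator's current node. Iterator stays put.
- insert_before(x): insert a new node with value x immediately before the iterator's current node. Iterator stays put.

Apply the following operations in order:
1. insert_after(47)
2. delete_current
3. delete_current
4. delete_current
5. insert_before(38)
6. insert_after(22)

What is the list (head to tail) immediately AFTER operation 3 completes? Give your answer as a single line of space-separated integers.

After 1 (insert_after(47)): list=[3, 47, 1, 2, 5] cursor@3
After 2 (delete_current): list=[47, 1, 2, 5] cursor@47
After 3 (delete_current): list=[1, 2, 5] cursor@1

Answer: 1 2 5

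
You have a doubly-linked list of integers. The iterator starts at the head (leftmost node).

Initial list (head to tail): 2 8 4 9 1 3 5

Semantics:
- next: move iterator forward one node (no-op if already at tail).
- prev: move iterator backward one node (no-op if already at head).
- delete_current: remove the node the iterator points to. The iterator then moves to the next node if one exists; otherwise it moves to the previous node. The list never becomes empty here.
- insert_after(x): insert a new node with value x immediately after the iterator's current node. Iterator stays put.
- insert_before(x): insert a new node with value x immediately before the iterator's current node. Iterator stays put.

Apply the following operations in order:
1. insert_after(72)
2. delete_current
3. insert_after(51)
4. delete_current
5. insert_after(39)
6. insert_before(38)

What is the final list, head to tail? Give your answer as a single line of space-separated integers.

Answer: 38 51 39 8 4 9 1 3 5

Derivation:
After 1 (insert_after(72)): list=[2, 72, 8, 4, 9, 1, 3, 5] cursor@2
After 2 (delete_current): list=[72, 8, 4, 9, 1, 3, 5] cursor@72
After 3 (insert_after(51)): list=[72, 51, 8, 4, 9, 1, 3, 5] cursor@72
After 4 (delete_current): list=[51, 8, 4, 9, 1, 3, 5] cursor@51
After 5 (insert_after(39)): list=[51, 39, 8, 4, 9, 1, 3, 5] cursor@51
After 6 (insert_before(38)): list=[38, 51, 39, 8, 4, 9, 1, 3, 5] cursor@51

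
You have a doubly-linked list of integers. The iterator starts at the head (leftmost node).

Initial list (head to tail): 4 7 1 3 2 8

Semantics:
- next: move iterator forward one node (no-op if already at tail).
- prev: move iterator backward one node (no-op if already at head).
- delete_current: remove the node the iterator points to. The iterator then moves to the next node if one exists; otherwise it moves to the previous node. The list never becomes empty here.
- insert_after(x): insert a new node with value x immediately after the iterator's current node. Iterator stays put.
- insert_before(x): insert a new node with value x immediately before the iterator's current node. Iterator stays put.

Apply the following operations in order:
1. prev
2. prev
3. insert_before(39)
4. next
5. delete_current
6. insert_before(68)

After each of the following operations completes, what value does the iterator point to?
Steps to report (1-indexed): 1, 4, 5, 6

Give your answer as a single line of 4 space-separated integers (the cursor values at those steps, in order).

Answer: 4 7 1 1

Derivation:
After 1 (prev): list=[4, 7, 1, 3, 2, 8] cursor@4
After 2 (prev): list=[4, 7, 1, 3, 2, 8] cursor@4
After 3 (insert_before(39)): list=[39, 4, 7, 1, 3, 2, 8] cursor@4
After 4 (next): list=[39, 4, 7, 1, 3, 2, 8] cursor@7
After 5 (delete_current): list=[39, 4, 1, 3, 2, 8] cursor@1
After 6 (insert_before(68)): list=[39, 4, 68, 1, 3, 2, 8] cursor@1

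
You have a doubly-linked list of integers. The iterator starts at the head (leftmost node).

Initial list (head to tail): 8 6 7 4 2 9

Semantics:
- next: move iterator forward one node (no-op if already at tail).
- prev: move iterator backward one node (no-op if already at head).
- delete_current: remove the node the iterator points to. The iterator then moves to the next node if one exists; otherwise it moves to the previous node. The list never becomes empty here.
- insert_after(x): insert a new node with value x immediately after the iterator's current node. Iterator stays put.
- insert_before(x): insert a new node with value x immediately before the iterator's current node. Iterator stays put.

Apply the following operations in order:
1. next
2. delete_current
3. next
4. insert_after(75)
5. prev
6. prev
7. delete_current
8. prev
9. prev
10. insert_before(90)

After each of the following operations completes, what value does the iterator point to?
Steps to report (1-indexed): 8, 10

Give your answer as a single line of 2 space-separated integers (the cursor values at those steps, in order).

Answer: 7 7

Derivation:
After 1 (next): list=[8, 6, 7, 4, 2, 9] cursor@6
After 2 (delete_current): list=[8, 7, 4, 2, 9] cursor@7
After 3 (next): list=[8, 7, 4, 2, 9] cursor@4
After 4 (insert_after(75)): list=[8, 7, 4, 75, 2, 9] cursor@4
After 5 (prev): list=[8, 7, 4, 75, 2, 9] cursor@7
After 6 (prev): list=[8, 7, 4, 75, 2, 9] cursor@8
After 7 (delete_current): list=[7, 4, 75, 2, 9] cursor@7
After 8 (prev): list=[7, 4, 75, 2, 9] cursor@7
After 9 (prev): list=[7, 4, 75, 2, 9] cursor@7
After 10 (insert_before(90)): list=[90, 7, 4, 75, 2, 9] cursor@7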